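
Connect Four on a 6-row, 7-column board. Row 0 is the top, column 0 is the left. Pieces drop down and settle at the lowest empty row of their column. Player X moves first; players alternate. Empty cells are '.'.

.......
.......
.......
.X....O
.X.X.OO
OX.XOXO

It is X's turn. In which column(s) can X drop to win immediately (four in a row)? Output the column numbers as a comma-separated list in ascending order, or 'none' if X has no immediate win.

col 0: drop X → no win
col 1: drop X → WIN!
col 2: drop X → no win
col 3: drop X → no win
col 4: drop X → no win
col 5: drop X → no win
col 6: drop X → no win

Answer: 1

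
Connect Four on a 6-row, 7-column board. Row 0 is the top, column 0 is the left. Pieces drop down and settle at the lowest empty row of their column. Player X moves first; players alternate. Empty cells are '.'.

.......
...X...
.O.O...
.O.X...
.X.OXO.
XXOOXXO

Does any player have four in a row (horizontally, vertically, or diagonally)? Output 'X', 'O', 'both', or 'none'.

none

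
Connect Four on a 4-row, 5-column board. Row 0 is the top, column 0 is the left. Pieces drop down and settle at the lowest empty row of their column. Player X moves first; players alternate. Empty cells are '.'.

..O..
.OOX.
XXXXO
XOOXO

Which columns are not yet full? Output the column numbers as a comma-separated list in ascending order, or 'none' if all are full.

Answer: 0,1,3,4

Derivation:
col 0: top cell = '.' → open
col 1: top cell = '.' → open
col 2: top cell = 'O' → FULL
col 3: top cell = '.' → open
col 4: top cell = '.' → open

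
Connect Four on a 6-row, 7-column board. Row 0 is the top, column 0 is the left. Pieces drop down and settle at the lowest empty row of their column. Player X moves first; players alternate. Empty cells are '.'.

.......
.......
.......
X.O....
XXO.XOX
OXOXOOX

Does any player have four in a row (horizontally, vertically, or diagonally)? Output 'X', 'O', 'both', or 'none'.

none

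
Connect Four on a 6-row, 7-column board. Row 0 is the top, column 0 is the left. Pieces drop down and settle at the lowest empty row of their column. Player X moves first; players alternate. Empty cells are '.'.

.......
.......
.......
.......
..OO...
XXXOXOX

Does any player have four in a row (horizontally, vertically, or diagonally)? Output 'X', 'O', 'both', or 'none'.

none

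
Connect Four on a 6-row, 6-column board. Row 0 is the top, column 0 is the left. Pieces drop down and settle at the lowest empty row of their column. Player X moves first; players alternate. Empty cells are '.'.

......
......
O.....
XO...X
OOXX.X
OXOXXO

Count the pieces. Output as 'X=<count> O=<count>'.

X=8 O=7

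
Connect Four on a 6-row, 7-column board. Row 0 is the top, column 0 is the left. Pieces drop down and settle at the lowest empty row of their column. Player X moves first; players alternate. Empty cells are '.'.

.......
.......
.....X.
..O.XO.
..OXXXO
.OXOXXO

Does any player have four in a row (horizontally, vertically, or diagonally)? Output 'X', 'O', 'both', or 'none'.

X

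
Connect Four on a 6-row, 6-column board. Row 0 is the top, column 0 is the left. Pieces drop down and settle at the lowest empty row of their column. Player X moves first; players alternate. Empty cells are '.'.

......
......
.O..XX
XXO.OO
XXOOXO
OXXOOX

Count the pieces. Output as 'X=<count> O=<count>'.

X=10 O=10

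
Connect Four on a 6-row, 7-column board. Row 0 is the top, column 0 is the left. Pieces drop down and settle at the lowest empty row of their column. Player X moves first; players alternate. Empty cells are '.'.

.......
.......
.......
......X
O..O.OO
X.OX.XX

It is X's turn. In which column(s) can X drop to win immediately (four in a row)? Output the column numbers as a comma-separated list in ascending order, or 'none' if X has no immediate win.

Answer: 4

Derivation:
col 0: drop X → no win
col 1: drop X → no win
col 2: drop X → no win
col 3: drop X → no win
col 4: drop X → WIN!
col 5: drop X → no win
col 6: drop X → no win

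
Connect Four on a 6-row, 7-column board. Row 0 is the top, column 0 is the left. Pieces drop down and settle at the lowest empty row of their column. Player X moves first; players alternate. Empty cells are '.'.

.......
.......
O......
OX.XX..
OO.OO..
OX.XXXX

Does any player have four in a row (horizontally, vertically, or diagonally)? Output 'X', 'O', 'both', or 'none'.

both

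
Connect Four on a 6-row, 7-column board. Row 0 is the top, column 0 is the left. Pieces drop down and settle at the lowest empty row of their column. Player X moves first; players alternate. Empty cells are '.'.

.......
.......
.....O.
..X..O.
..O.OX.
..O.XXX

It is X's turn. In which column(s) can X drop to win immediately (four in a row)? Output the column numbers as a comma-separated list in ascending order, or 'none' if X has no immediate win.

col 0: drop X → no win
col 1: drop X → no win
col 2: drop X → no win
col 3: drop X → WIN!
col 4: drop X → no win
col 5: drop X → no win
col 6: drop X → no win

Answer: 3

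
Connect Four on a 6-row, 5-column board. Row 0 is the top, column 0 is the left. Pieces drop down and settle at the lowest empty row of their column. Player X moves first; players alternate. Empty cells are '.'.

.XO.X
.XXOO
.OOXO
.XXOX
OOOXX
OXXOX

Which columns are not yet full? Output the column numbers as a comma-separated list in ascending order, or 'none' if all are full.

Answer: 0,3

Derivation:
col 0: top cell = '.' → open
col 1: top cell = 'X' → FULL
col 2: top cell = 'O' → FULL
col 3: top cell = '.' → open
col 4: top cell = 'X' → FULL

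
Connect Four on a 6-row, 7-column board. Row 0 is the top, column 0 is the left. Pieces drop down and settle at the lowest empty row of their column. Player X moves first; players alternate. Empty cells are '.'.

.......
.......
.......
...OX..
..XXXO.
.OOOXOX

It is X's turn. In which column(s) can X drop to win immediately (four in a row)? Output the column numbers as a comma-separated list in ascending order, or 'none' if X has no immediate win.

Answer: 1,4

Derivation:
col 0: drop X → no win
col 1: drop X → WIN!
col 2: drop X → no win
col 3: drop X → no win
col 4: drop X → WIN!
col 5: drop X → no win
col 6: drop X → no win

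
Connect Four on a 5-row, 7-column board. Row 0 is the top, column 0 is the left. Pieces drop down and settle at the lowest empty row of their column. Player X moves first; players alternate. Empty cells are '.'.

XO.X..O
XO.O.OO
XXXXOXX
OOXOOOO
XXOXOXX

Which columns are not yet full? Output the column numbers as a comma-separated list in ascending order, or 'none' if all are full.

col 0: top cell = 'X' → FULL
col 1: top cell = 'O' → FULL
col 2: top cell = '.' → open
col 3: top cell = 'X' → FULL
col 4: top cell = '.' → open
col 5: top cell = '.' → open
col 6: top cell = 'O' → FULL

Answer: 2,4,5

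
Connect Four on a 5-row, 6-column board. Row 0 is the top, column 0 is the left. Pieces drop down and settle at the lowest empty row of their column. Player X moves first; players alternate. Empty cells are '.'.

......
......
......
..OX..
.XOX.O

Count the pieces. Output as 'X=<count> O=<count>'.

X=3 O=3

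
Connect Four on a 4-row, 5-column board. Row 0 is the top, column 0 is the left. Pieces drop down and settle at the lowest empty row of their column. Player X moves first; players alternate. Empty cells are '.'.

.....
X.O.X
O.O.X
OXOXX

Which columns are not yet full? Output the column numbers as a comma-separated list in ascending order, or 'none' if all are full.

Answer: 0,1,2,3,4

Derivation:
col 0: top cell = '.' → open
col 1: top cell = '.' → open
col 2: top cell = '.' → open
col 3: top cell = '.' → open
col 4: top cell = '.' → open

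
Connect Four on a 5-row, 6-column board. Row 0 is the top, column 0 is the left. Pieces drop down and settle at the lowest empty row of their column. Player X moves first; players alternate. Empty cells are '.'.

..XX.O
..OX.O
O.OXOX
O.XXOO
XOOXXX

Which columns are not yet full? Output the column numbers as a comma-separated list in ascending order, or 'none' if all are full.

Answer: 0,1,4

Derivation:
col 0: top cell = '.' → open
col 1: top cell = '.' → open
col 2: top cell = 'X' → FULL
col 3: top cell = 'X' → FULL
col 4: top cell = '.' → open
col 5: top cell = 'O' → FULL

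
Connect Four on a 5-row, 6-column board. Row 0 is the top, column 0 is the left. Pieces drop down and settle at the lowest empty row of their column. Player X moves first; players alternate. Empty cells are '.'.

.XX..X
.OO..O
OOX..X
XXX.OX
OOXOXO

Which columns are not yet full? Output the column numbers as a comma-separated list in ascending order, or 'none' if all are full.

Answer: 0,3,4

Derivation:
col 0: top cell = '.' → open
col 1: top cell = 'X' → FULL
col 2: top cell = 'X' → FULL
col 3: top cell = '.' → open
col 4: top cell = '.' → open
col 5: top cell = 'X' → FULL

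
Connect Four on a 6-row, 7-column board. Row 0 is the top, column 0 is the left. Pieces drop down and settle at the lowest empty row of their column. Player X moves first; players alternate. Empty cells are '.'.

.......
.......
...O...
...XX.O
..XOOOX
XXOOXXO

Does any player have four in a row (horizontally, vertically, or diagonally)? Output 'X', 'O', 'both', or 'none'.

none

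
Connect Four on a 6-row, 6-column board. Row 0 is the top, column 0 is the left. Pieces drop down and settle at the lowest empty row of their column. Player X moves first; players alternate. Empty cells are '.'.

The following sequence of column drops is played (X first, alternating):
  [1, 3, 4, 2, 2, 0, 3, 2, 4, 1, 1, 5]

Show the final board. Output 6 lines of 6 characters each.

Move 1: X drops in col 1, lands at row 5
Move 2: O drops in col 3, lands at row 5
Move 3: X drops in col 4, lands at row 5
Move 4: O drops in col 2, lands at row 5
Move 5: X drops in col 2, lands at row 4
Move 6: O drops in col 0, lands at row 5
Move 7: X drops in col 3, lands at row 4
Move 8: O drops in col 2, lands at row 3
Move 9: X drops in col 4, lands at row 4
Move 10: O drops in col 1, lands at row 4
Move 11: X drops in col 1, lands at row 3
Move 12: O drops in col 5, lands at row 5

Answer: ......
......
......
.XO...
.OXXX.
OXOOXO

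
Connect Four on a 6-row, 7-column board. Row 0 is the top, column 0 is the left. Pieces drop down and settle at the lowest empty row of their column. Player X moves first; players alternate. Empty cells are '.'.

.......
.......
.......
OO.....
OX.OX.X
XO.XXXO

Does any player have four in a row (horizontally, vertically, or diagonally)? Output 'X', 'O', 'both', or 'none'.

none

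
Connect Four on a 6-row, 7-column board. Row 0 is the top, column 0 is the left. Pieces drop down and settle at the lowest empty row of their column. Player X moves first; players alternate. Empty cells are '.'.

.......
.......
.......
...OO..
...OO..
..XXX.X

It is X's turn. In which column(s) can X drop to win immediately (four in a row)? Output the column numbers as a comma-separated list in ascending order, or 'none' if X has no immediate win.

col 0: drop X → no win
col 1: drop X → WIN!
col 2: drop X → no win
col 3: drop X → no win
col 4: drop X → no win
col 5: drop X → WIN!
col 6: drop X → no win

Answer: 1,5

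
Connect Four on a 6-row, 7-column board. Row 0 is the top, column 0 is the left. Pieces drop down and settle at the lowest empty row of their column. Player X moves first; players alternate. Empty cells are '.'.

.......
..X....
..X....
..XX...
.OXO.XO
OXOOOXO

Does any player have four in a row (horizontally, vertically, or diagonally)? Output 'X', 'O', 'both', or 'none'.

X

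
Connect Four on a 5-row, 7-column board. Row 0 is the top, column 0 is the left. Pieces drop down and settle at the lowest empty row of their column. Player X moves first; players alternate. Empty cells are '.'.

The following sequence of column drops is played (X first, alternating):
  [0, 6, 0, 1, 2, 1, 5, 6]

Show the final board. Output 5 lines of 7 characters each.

Move 1: X drops in col 0, lands at row 4
Move 2: O drops in col 6, lands at row 4
Move 3: X drops in col 0, lands at row 3
Move 4: O drops in col 1, lands at row 4
Move 5: X drops in col 2, lands at row 4
Move 6: O drops in col 1, lands at row 3
Move 7: X drops in col 5, lands at row 4
Move 8: O drops in col 6, lands at row 3

Answer: .......
.......
.......
XO....O
XOX..XO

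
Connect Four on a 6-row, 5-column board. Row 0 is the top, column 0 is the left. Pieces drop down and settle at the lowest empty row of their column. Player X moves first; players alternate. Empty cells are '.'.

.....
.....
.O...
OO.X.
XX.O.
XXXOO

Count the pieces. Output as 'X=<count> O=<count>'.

X=6 O=6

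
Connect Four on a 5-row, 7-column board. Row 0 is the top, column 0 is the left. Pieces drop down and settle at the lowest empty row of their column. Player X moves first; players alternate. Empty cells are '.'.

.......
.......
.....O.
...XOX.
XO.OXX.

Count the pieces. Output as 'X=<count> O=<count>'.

X=5 O=4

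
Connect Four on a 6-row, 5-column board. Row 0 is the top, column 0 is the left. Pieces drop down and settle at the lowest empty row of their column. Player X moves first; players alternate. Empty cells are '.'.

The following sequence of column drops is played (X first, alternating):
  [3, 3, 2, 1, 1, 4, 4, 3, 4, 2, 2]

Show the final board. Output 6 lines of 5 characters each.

Answer: .....
.....
.....
..XOX
.XOOX
.OXXO

Derivation:
Move 1: X drops in col 3, lands at row 5
Move 2: O drops in col 3, lands at row 4
Move 3: X drops in col 2, lands at row 5
Move 4: O drops in col 1, lands at row 5
Move 5: X drops in col 1, lands at row 4
Move 6: O drops in col 4, lands at row 5
Move 7: X drops in col 4, lands at row 4
Move 8: O drops in col 3, lands at row 3
Move 9: X drops in col 4, lands at row 3
Move 10: O drops in col 2, lands at row 4
Move 11: X drops in col 2, lands at row 3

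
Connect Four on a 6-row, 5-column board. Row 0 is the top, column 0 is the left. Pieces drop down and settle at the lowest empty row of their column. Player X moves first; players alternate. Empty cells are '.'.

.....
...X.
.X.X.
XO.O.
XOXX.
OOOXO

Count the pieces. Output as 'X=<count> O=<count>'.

X=8 O=7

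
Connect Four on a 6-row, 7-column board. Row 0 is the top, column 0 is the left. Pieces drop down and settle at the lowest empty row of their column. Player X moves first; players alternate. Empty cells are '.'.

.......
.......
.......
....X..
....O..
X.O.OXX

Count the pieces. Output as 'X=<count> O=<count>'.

X=4 O=3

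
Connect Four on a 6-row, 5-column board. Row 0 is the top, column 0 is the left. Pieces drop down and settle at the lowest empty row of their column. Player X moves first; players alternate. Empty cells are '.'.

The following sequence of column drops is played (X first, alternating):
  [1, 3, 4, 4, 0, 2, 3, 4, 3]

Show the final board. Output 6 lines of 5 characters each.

Move 1: X drops in col 1, lands at row 5
Move 2: O drops in col 3, lands at row 5
Move 3: X drops in col 4, lands at row 5
Move 4: O drops in col 4, lands at row 4
Move 5: X drops in col 0, lands at row 5
Move 6: O drops in col 2, lands at row 5
Move 7: X drops in col 3, lands at row 4
Move 8: O drops in col 4, lands at row 3
Move 9: X drops in col 3, lands at row 3

Answer: .....
.....
.....
...XO
...XO
XXOOX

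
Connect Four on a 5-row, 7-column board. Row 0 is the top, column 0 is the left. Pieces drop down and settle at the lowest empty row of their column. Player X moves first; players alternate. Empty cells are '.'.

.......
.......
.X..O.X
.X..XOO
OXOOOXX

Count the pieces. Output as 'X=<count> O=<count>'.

X=7 O=7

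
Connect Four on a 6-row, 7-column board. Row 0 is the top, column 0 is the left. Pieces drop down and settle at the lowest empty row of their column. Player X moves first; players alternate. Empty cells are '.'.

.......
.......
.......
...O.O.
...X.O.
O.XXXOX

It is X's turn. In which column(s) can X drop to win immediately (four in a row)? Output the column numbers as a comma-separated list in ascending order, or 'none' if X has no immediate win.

Answer: 1

Derivation:
col 0: drop X → no win
col 1: drop X → WIN!
col 2: drop X → no win
col 3: drop X → no win
col 4: drop X → no win
col 5: drop X → no win
col 6: drop X → no win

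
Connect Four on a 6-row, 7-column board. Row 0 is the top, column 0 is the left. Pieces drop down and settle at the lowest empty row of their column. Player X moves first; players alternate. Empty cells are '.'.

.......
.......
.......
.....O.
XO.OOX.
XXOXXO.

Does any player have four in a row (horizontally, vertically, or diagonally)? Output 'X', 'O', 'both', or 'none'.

none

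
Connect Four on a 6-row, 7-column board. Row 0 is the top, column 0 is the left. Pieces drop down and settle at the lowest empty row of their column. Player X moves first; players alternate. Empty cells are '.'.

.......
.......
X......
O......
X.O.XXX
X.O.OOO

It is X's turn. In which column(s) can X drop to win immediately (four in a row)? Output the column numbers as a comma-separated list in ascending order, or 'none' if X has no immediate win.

col 0: drop X → no win
col 1: drop X → no win
col 2: drop X → no win
col 3: drop X → no win
col 4: drop X → no win
col 5: drop X → no win
col 6: drop X → no win

Answer: none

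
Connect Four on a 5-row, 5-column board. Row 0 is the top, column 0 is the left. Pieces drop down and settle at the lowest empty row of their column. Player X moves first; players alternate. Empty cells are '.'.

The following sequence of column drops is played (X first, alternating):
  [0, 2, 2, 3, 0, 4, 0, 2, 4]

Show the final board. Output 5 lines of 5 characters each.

Answer: .....
.....
X.O..
X.X.X
X.OOO

Derivation:
Move 1: X drops in col 0, lands at row 4
Move 2: O drops in col 2, lands at row 4
Move 3: X drops in col 2, lands at row 3
Move 4: O drops in col 3, lands at row 4
Move 5: X drops in col 0, lands at row 3
Move 6: O drops in col 4, lands at row 4
Move 7: X drops in col 0, lands at row 2
Move 8: O drops in col 2, lands at row 2
Move 9: X drops in col 4, lands at row 3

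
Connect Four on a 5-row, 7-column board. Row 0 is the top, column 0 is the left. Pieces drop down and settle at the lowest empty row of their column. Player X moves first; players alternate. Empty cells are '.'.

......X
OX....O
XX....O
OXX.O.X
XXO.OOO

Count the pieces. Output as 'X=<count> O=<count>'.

X=9 O=9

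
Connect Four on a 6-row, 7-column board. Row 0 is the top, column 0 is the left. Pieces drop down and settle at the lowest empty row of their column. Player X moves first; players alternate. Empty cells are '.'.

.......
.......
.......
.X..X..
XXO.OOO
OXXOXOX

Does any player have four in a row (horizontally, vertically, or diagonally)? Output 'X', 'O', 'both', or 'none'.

none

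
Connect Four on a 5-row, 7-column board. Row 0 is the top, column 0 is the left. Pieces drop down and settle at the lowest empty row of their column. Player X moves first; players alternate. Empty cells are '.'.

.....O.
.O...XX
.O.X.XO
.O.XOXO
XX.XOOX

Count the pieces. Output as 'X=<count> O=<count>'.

X=10 O=9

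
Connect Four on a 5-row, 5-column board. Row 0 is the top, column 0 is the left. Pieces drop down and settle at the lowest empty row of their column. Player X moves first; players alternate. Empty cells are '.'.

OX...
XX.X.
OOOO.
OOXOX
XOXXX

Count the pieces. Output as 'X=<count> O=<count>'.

X=10 O=9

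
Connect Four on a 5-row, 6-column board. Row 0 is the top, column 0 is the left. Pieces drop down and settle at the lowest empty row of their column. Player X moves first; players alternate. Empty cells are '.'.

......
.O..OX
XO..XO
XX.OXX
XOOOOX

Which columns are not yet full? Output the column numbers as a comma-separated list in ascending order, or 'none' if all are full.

col 0: top cell = '.' → open
col 1: top cell = '.' → open
col 2: top cell = '.' → open
col 3: top cell = '.' → open
col 4: top cell = '.' → open
col 5: top cell = '.' → open

Answer: 0,1,2,3,4,5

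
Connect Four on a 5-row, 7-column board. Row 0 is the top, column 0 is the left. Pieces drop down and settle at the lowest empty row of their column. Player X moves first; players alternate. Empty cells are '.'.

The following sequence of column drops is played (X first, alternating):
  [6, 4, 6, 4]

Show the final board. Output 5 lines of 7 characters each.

Move 1: X drops in col 6, lands at row 4
Move 2: O drops in col 4, lands at row 4
Move 3: X drops in col 6, lands at row 3
Move 4: O drops in col 4, lands at row 3

Answer: .......
.......
.......
....O.X
....O.X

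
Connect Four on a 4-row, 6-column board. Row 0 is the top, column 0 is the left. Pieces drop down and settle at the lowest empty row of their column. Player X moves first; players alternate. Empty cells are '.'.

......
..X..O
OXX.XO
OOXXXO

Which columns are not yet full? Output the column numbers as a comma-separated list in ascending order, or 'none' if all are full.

Answer: 0,1,2,3,4,5

Derivation:
col 0: top cell = '.' → open
col 1: top cell = '.' → open
col 2: top cell = '.' → open
col 3: top cell = '.' → open
col 4: top cell = '.' → open
col 5: top cell = '.' → open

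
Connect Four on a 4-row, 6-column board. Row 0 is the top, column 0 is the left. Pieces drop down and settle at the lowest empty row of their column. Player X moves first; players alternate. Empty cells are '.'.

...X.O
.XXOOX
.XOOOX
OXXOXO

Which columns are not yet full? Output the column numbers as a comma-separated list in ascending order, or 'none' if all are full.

Answer: 0,1,2,4

Derivation:
col 0: top cell = '.' → open
col 1: top cell = '.' → open
col 2: top cell = '.' → open
col 3: top cell = 'X' → FULL
col 4: top cell = '.' → open
col 5: top cell = 'O' → FULL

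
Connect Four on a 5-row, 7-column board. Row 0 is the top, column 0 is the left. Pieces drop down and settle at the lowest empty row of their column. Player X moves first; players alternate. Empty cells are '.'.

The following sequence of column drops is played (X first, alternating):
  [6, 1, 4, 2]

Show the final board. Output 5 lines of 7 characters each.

Move 1: X drops in col 6, lands at row 4
Move 2: O drops in col 1, lands at row 4
Move 3: X drops in col 4, lands at row 4
Move 4: O drops in col 2, lands at row 4

Answer: .......
.......
.......
.......
.OO.X.X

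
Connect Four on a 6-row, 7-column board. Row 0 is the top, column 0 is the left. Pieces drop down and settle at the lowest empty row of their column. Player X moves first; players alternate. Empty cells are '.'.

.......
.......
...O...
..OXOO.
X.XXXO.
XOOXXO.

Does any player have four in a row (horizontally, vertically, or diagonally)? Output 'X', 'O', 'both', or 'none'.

none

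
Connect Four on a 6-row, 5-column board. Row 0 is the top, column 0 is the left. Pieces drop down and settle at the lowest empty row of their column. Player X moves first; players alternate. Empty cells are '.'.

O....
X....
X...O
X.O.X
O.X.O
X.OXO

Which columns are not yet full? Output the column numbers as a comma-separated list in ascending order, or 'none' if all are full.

Answer: 1,2,3,4

Derivation:
col 0: top cell = 'O' → FULL
col 1: top cell = '.' → open
col 2: top cell = '.' → open
col 3: top cell = '.' → open
col 4: top cell = '.' → open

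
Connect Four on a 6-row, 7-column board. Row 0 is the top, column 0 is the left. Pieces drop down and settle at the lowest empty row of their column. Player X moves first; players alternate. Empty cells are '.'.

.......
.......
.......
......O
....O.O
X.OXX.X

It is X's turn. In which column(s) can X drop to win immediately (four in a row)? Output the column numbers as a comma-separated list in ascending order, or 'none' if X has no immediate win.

col 0: drop X → no win
col 1: drop X → no win
col 2: drop X → no win
col 3: drop X → no win
col 4: drop X → no win
col 5: drop X → WIN!
col 6: drop X → no win

Answer: 5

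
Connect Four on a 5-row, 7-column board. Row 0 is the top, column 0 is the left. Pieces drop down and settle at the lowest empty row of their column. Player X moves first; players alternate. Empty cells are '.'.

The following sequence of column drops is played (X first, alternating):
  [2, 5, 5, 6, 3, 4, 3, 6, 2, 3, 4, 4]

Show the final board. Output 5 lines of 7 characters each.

Answer: .......
.......
...OO..
..XXXXO
..XXOOO

Derivation:
Move 1: X drops in col 2, lands at row 4
Move 2: O drops in col 5, lands at row 4
Move 3: X drops in col 5, lands at row 3
Move 4: O drops in col 6, lands at row 4
Move 5: X drops in col 3, lands at row 4
Move 6: O drops in col 4, lands at row 4
Move 7: X drops in col 3, lands at row 3
Move 8: O drops in col 6, lands at row 3
Move 9: X drops in col 2, lands at row 3
Move 10: O drops in col 3, lands at row 2
Move 11: X drops in col 4, lands at row 3
Move 12: O drops in col 4, lands at row 2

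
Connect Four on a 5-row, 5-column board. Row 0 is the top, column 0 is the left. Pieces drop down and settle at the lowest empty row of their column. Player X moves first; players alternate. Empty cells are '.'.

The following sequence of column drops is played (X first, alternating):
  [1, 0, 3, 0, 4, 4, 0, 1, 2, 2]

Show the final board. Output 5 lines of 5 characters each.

Move 1: X drops in col 1, lands at row 4
Move 2: O drops in col 0, lands at row 4
Move 3: X drops in col 3, lands at row 4
Move 4: O drops in col 0, lands at row 3
Move 5: X drops in col 4, lands at row 4
Move 6: O drops in col 4, lands at row 3
Move 7: X drops in col 0, lands at row 2
Move 8: O drops in col 1, lands at row 3
Move 9: X drops in col 2, lands at row 4
Move 10: O drops in col 2, lands at row 3

Answer: .....
.....
X....
OOO.O
OXXXX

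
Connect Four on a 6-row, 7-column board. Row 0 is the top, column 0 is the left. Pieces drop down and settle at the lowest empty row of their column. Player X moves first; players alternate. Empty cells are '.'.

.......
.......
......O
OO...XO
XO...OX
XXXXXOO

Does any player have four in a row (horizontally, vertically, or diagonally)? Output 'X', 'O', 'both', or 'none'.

X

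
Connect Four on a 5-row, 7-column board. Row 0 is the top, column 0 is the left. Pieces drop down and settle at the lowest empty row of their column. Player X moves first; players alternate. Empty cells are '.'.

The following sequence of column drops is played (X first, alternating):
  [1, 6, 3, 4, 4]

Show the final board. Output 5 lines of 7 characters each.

Move 1: X drops in col 1, lands at row 4
Move 2: O drops in col 6, lands at row 4
Move 3: X drops in col 3, lands at row 4
Move 4: O drops in col 4, lands at row 4
Move 5: X drops in col 4, lands at row 3

Answer: .......
.......
.......
....X..
.X.XO.O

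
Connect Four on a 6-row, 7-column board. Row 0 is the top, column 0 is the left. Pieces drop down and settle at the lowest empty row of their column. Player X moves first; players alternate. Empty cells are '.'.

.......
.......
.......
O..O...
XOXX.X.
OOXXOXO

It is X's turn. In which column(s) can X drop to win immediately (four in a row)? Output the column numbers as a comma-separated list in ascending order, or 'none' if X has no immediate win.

col 0: drop X → no win
col 1: drop X → no win
col 2: drop X → no win
col 3: drop X → no win
col 4: drop X → WIN!
col 5: drop X → no win
col 6: drop X → no win

Answer: 4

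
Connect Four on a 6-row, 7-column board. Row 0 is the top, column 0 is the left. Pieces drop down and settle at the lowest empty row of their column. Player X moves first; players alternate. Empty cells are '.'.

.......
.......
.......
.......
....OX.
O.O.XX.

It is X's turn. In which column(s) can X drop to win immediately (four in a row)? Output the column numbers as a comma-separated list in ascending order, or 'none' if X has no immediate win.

col 0: drop X → no win
col 1: drop X → no win
col 2: drop X → no win
col 3: drop X → no win
col 4: drop X → no win
col 5: drop X → no win
col 6: drop X → no win

Answer: none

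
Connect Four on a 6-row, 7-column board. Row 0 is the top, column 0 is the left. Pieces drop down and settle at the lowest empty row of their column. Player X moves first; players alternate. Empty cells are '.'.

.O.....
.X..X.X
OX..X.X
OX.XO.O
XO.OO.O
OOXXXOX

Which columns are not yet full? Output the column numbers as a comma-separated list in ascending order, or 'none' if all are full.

Answer: 0,2,3,4,5,6

Derivation:
col 0: top cell = '.' → open
col 1: top cell = 'O' → FULL
col 2: top cell = '.' → open
col 3: top cell = '.' → open
col 4: top cell = '.' → open
col 5: top cell = '.' → open
col 6: top cell = '.' → open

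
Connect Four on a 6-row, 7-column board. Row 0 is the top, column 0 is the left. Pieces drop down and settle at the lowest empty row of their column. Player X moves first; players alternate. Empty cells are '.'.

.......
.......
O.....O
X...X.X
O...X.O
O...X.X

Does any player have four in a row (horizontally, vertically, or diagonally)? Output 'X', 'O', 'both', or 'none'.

none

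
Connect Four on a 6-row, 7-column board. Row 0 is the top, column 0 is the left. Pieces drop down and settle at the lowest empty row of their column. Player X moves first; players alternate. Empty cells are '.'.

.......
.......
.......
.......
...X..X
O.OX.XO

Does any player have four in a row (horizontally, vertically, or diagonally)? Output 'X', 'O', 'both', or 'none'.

none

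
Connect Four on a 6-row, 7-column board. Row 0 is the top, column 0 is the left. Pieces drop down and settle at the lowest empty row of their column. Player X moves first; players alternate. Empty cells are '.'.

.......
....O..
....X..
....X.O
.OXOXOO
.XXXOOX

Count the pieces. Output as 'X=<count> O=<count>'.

X=8 O=8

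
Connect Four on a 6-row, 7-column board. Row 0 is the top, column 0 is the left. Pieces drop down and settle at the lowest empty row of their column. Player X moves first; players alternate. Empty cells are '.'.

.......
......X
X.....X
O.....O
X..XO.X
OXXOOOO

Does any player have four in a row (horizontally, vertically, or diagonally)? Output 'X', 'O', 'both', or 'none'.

O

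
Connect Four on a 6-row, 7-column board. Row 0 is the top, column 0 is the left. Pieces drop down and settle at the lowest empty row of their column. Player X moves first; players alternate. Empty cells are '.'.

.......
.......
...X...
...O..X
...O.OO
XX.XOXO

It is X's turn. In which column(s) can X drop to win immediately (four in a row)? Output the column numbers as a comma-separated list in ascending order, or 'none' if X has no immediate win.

col 0: drop X → no win
col 1: drop X → no win
col 2: drop X → WIN!
col 3: drop X → no win
col 4: drop X → no win
col 5: drop X → no win
col 6: drop X → no win

Answer: 2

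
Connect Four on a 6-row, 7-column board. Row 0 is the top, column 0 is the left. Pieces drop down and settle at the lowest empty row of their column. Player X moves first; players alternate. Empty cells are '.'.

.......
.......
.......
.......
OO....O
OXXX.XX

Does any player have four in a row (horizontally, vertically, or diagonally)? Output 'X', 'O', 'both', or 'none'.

none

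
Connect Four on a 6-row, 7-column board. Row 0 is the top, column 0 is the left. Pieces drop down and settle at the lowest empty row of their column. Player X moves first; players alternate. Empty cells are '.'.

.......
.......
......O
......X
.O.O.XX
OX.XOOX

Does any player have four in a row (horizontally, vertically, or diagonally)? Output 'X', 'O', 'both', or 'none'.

none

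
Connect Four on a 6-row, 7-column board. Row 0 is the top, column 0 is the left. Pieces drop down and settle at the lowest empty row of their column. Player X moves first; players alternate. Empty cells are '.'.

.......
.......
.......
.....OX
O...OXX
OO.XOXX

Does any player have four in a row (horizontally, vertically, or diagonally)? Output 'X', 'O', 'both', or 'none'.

none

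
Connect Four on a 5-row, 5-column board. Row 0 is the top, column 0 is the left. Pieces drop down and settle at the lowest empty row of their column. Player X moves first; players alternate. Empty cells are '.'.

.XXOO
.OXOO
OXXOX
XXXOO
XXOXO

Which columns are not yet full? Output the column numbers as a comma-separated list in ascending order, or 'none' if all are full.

Answer: 0

Derivation:
col 0: top cell = '.' → open
col 1: top cell = 'X' → FULL
col 2: top cell = 'X' → FULL
col 3: top cell = 'O' → FULL
col 4: top cell = 'O' → FULL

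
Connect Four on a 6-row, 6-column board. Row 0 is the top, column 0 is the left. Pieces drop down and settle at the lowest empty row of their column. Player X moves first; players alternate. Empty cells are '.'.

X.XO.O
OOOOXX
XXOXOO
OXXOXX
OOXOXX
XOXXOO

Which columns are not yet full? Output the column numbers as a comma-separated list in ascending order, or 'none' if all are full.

col 0: top cell = 'X' → FULL
col 1: top cell = '.' → open
col 2: top cell = 'X' → FULL
col 3: top cell = 'O' → FULL
col 4: top cell = '.' → open
col 5: top cell = 'O' → FULL

Answer: 1,4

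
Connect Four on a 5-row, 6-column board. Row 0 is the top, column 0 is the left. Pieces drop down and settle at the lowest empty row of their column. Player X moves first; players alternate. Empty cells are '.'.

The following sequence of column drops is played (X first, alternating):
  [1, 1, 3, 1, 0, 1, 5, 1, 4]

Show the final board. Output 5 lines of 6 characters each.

Move 1: X drops in col 1, lands at row 4
Move 2: O drops in col 1, lands at row 3
Move 3: X drops in col 3, lands at row 4
Move 4: O drops in col 1, lands at row 2
Move 5: X drops in col 0, lands at row 4
Move 6: O drops in col 1, lands at row 1
Move 7: X drops in col 5, lands at row 4
Move 8: O drops in col 1, lands at row 0
Move 9: X drops in col 4, lands at row 4

Answer: .O....
.O....
.O....
.O....
XX.XXX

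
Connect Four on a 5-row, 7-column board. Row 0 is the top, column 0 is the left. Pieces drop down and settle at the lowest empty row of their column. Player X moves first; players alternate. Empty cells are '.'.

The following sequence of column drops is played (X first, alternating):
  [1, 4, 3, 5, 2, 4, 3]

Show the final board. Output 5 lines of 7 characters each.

Answer: .......
.......
.......
...XO..
.XXXOO.

Derivation:
Move 1: X drops in col 1, lands at row 4
Move 2: O drops in col 4, lands at row 4
Move 3: X drops in col 3, lands at row 4
Move 4: O drops in col 5, lands at row 4
Move 5: X drops in col 2, lands at row 4
Move 6: O drops in col 4, lands at row 3
Move 7: X drops in col 3, lands at row 3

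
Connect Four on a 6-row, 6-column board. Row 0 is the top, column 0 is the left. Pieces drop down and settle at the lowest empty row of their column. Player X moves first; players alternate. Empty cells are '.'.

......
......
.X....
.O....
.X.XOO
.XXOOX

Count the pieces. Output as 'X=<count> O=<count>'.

X=6 O=5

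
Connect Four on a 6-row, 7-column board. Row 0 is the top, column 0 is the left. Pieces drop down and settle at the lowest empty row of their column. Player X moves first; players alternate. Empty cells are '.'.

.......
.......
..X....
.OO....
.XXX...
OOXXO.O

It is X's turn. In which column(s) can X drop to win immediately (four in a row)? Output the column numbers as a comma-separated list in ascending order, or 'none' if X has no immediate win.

Answer: 0,4

Derivation:
col 0: drop X → WIN!
col 1: drop X → no win
col 2: drop X → no win
col 3: drop X → no win
col 4: drop X → WIN!
col 5: drop X → no win
col 6: drop X → no win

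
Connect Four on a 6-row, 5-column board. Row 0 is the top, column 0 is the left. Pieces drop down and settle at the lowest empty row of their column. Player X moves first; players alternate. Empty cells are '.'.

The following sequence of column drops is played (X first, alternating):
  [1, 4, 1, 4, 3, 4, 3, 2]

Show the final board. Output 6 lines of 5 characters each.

Answer: .....
.....
.....
....O
.X.XO
.XOXO

Derivation:
Move 1: X drops in col 1, lands at row 5
Move 2: O drops in col 4, lands at row 5
Move 3: X drops in col 1, lands at row 4
Move 4: O drops in col 4, lands at row 4
Move 5: X drops in col 3, lands at row 5
Move 6: O drops in col 4, lands at row 3
Move 7: X drops in col 3, lands at row 4
Move 8: O drops in col 2, lands at row 5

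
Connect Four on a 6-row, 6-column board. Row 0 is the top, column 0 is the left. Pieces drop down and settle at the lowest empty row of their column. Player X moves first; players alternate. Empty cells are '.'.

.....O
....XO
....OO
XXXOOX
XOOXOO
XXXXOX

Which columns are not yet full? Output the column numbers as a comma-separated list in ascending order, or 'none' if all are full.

col 0: top cell = '.' → open
col 1: top cell = '.' → open
col 2: top cell = '.' → open
col 3: top cell = '.' → open
col 4: top cell = '.' → open
col 5: top cell = 'O' → FULL

Answer: 0,1,2,3,4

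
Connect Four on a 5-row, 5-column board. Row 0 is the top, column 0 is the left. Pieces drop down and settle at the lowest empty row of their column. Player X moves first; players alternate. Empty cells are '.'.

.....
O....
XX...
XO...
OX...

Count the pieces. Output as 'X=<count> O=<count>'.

X=4 O=3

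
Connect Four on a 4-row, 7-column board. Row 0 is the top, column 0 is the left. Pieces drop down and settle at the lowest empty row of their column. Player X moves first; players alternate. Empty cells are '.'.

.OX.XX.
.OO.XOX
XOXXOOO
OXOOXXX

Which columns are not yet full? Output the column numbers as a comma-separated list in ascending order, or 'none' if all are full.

Answer: 0,3,6

Derivation:
col 0: top cell = '.' → open
col 1: top cell = 'O' → FULL
col 2: top cell = 'X' → FULL
col 3: top cell = '.' → open
col 4: top cell = 'X' → FULL
col 5: top cell = 'X' → FULL
col 6: top cell = '.' → open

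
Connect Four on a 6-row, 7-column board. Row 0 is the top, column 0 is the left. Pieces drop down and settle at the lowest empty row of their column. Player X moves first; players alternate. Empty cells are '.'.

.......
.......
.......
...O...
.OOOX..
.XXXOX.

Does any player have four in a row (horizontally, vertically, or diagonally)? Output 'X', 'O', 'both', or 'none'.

none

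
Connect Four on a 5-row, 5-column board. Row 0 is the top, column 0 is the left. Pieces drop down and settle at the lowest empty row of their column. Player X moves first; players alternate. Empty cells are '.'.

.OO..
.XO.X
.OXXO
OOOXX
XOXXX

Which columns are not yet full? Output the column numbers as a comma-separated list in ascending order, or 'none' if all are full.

col 0: top cell = '.' → open
col 1: top cell = 'O' → FULL
col 2: top cell = 'O' → FULL
col 3: top cell = '.' → open
col 4: top cell = '.' → open

Answer: 0,3,4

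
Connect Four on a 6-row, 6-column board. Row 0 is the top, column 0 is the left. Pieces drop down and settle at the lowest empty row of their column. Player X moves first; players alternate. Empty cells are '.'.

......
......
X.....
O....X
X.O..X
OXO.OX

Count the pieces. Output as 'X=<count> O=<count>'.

X=6 O=5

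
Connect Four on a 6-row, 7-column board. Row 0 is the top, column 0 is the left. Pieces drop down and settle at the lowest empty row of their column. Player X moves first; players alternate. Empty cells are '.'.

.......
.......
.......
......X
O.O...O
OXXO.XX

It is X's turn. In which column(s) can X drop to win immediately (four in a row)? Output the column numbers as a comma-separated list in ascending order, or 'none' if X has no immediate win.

Answer: none

Derivation:
col 0: drop X → no win
col 1: drop X → no win
col 2: drop X → no win
col 3: drop X → no win
col 4: drop X → no win
col 5: drop X → no win
col 6: drop X → no win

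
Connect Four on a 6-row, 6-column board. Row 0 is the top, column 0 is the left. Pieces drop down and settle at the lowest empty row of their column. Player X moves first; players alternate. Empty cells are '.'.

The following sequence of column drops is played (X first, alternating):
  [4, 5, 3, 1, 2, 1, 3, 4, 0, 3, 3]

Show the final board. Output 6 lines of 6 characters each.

Answer: ......
......
...X..
...O..
.O.XO.
XOXXXO

Derivation:
Move 1: X drops in col 4, lands at row 5
Move 2: O drops in col 5, lands at row 5
Move 3: X drops in col 3, lands at row 5
Move 4: O drops in col 1, lands at row 5
Move 5: X drops in col 2, lands at row 5
Move 6: O drops in col 1, lands at row 4
Move 7: X drops in col 3, lands at row 4
Move 8: O drops in col 4, lands at row 4
Move 9: X drops in col 0, lands at row 5
Move 10: O drops in col 3, lands at row 3
Move 11: X drops in col 3, lands at row 2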